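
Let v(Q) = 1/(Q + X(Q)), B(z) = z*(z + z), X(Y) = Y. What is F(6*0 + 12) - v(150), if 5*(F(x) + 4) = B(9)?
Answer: 8519/300 ≈ 28.397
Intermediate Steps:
B(z) = 2*z² (B(z) = z*(2*z) = 2*z²)
v(Q) = 1/(2*Q) (v(Q) = 1/(Q + Q) = 1/(2*Q))
F(x) = 142/5 (F(x) = -4 + (2*9²)/5 = -4 + (2*81)/5 = -4 + (⅕)*162 = -4 + 162/5 = 142/5)
F(6*0 + 12) - v(150) = 142/5 - 1/(2*150) = 142/5 - 1*1/300 = 142/5 - 1/300 = 8519/300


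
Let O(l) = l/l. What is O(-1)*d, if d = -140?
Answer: -140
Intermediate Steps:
O(l) = 1
O(-1)*d = 1*(-140) = -140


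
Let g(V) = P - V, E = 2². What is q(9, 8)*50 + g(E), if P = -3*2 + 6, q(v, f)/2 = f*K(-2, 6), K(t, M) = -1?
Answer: -804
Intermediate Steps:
q(v, f) = -2*f (q(v, f) = 2*(f*(-1)) = 2*(-f) = -2*f)
P = 0 (P = -6 + 6 = 0)
E = 4
g(V) = -V (g(V) = 0 - V = -V)
q(9, 8)*50 + g(E) = -2*8*50 - 1*4 = -16*50 - 4 = -800 - 4 = -804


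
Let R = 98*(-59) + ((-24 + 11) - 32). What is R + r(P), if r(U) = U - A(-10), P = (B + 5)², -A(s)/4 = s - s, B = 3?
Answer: -5763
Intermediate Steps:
A(s) = 0 (A(s) = -4*(s - s) = -4*0 = 0)
P = 64 (P = (3 + 5)² = 8² = 64)
r(U) = U (r(U) = U - 1*0 = U + 0 = U)
R = -5827 (R = -5782 + (-13 - 32) = -5782 - 45 = -5827)
R + r(P) = -5827 + 64 = -5763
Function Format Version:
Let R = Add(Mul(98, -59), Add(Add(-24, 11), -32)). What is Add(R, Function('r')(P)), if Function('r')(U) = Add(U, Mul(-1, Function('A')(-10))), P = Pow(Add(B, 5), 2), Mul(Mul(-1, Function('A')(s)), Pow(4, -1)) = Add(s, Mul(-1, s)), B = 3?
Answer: -5763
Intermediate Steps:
Function('A')(s) = 0 (Function('A')(s) = Mul(-4, Add(s, Mul(-1, s))) = Mul(-4, 0) = 0)
P = 64 (P = Pow(Add(3, 5), 2) = Pow(8, 2) = 64)
Function('r')(U) = U (Function('r')(U) = Add(U, Mul(-1, 0)) = Add(U, 0) = U)
R = -5827 (R = Add(-5782, Add(-13, -32)) = Add(-5782, -45) = -5827)
Add(R, Function('r')(P)) = Add(-5827, 64) = -5763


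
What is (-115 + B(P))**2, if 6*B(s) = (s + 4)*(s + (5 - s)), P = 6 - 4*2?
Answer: 115600/9 ≈ 12844.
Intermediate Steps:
P = -2 (P = 6 - 8 = -2)
B(s) = 10/3 + 5*s/6 (B(s) = ((s + 4)*(s + (5 - s)))/6 = ((4 + s)*5)/6 = (20 + 5*s)/6 = 10/3 + 5*s/6)
(-115 + B(P))**2 = (-115 + (10/3 + (5/6)*(-2)))**2 = (-115 + (10/3 - 5/3))**2 = (-115 + 5/3)**2 = (-340/3)**2 = 115600/9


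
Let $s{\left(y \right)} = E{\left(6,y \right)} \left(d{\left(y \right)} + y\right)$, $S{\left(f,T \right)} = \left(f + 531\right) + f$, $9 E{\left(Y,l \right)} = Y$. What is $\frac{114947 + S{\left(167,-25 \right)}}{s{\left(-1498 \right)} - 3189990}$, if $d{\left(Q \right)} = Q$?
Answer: $- \frac{173718}{4787981} \approx -0.036282$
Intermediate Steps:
$E{\left(Y,l \right)} = \frac{Y}{9}$
$S{\left(f,T \right)} = 531 + 2 f$ ($S{\left(f,T \right)} = \left(531 + f\right) + f = 531 + 2 f$)
$s{\left(y \right)} = \frac{4 y}{3}$ ($s{\left(y \right)} = \frac{1}{9} \cdot 6 \left(y + y\right) = \frac{2 \cdot 2 y}{3} = \frac{4 y}{3}$)
$\frac{114947 + S{\left(167,-25 \right)}}{s{\left(-1498 \right)} - 3189990} = \frac{114947 + \left(531 + 2 \cdot 167\right)}{\frac{4}{3} \left(-1498\right) - 3189990} = \frac{114947 + \left(531 + 334\right)}{- \frac{5992}{3} - 3189990} = \frac{114947 + 865}{- \frac{9575962}{3}} = 115812 \left(- \frac{3}{9575962}\right) = - \frac{173718}{4787981}$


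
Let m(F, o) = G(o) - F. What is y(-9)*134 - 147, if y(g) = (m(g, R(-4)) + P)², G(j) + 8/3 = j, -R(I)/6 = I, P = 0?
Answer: 1108331/9 ≈ 1.2315e+5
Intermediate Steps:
R(I) = -6*I
G(j) = -8/3 + j
m(F, o) = -8/3 + o - F (m(F, o) = (-8/3 + o) - F = -8/3 + o - F)
y(g) = (64/3 - g)² (y(g) = ((-8/3 - 6*(-4) - g) + 0)² = ((-8/3 + 24 - g) + 0)² = ((64/3 - g) + 0)² = (64/3 - g)²)
y(-9)*134 - 147 = ((-64 + 3*(-9))²/9)*134 - 147 = ((-64 - 27)²/9)*134 - 147 = ((⅑)*(-91)²)*134 - 147 = ((⅑)*8281)*134 - 147 = (8281/9)*134 - 147 = 1109654/9 - 147 = 1108331/9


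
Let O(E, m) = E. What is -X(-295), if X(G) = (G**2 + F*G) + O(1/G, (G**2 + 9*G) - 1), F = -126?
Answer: -36637524/295 ≈ -1.2420e+5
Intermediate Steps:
X(G) = 1/G + G**2 - 126*G (X(G) = (G**2 - 126*G) + 1/G = 1/G + G**2 - 126*G)
-X(-295) = -(1 + (-295)**2*(-126 - 295))/(-295) = -(-1)*(1 + 87025*(-421))/295 = -(-1)*(1 - 36637525)/295 = -(-1)*(-36637524)/295 = -1*36637524/295 = -36637524/295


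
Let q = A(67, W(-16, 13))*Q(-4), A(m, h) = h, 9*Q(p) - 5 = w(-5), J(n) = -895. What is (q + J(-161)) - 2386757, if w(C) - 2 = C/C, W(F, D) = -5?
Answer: -21488908/9 ≈ -2.3877e+6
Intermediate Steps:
w(C) = 3 (w(C) = 2 + C/C = 2 + 1 = 3)
Q(p) = 8/9 (Q(p) = 5/9 + (⅑)*3 = 5/9 + ⅓ = 8/9)
q = -40/9 (q = -5*8/9 = -40/9 ≈ -4.4444)
(q + J(-161)) - 2386757 = (-40/9 - 895) - 2386757 = -8095/9 - 2386757 = -21488908/9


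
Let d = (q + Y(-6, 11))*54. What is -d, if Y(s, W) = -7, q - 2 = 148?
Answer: -7722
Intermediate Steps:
q = 150 (q = 2 + 148 = 150)
d = 7722 (d = (150 - 7)*54 = 143*54 = 7722)
-d = -1*7722 = -7722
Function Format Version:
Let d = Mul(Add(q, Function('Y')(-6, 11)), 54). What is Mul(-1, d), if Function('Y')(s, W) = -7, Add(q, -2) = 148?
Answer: -7722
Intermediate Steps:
q = 150 (q = Add(2, 148) = 150)
d = 7722 (d = Mul(Add(150, -7), 54) = Mul(143, 54) = 7722)
Mul(-1, d) = Mul(-1, 7722) = -7722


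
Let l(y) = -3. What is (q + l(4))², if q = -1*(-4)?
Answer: 1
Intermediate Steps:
q = 4
(q + l(4))² = (4 - 3)² = 1² = 1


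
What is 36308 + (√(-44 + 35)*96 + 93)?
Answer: 36401 + 288*I ≈ 36401.0 + 288.0*I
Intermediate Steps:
36308 + (√(-44 + 35)*96 + 93) = 36308 + (√(-9)*96 + 93) = 36308 + ((3*I)*96 + 93) = 36308 + (288*I + 93) = 36308 + (93 + 288*I) = 36401 + 288*I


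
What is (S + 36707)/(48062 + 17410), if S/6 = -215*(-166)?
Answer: 250847/65472 ≈ 3.8314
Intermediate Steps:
S = 214140 (S = 6*(-215*(-166)) = 6*35690 = 214140)
(S + 36707)/(48062 + 17410) = (214140 + 36707)/(48062 + 17410) = 250847/65472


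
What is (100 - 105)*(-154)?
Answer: 770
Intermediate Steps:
(100 - 105)*(-154) = -5*(-154) = 770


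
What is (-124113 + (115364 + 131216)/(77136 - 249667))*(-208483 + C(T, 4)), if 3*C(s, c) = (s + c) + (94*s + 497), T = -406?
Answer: 14208300142378994/517593 ≈ 2.7451e+10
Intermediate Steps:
C(s, c) = 497/3 + c/3 + 95*s/3 (C(s, c) = ((s + c) + (94*s + 497))/3 = ((c + s) + (497 + 94*s))/3 = (497 + c + 95*s)/3 = 497/3 + c/3 + 95*s/3)
(-124113 + (115364 + 131216)/(77136 - 249667))*(-208483 + C(T, 4)) = (-124113 + (115364 + 131216)/(77136 - 249667))*(-208483 + (497/3 + (⅓)*4 + (95/3)*(-406))) = (-124113 + 246580/(-172531))*(-208483 + (497/3 + 4/3 - 38570/3)) = (-124113 + 246580*(-1/172531))*(-208483 - 38069/3) = (-124113 - 246580/172531)*(-663518/3) = -21413586583/172531*(-663518/3) = 14208300142378994/517593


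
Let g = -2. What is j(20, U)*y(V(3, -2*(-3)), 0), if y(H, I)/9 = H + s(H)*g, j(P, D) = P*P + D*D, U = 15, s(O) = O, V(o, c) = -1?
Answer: 5625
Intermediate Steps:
j(P, D) = D**2 + P**2 (j(P, D) = P**2 + D**2 = D**2 + P**2)
y(H, I) = -9*H (y(H, I) = 9*(H + H*(-2)) = 9*(H - 2*H) = 9*(-H) = -9*H)
j(20, U)*y(V(3, -2*(-3)), 0) = (15**2 + 20**2)*(-9*(-1)) = (225 + 400)*9 = 625*9 = 5625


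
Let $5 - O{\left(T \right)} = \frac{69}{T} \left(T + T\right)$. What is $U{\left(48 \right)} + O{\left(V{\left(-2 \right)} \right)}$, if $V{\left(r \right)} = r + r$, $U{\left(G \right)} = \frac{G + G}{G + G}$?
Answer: $-132$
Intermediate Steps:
$U{\left(G \right)} = 1$ ($U{\left(G \right)} = \frac{2 G}{2 G} = 2 G \frac{1}{2 G} = 1$)
$V{\left(r \right)} = 2 r$
$O{\left(T \right)} = -133$ ($O{\left(T \right)} = 5 - \frac{69}{T} \left(T + T\right) = 5 - \frac{69}{T} 2 T = 5 - 138 = -133$)
$U{\left(48 \right)} + O{\left(V{\left(-2 \right)} \right)} = 1 - 133 = -132$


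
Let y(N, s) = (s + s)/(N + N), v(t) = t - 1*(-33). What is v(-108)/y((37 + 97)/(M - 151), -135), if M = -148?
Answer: -670/2691 ≈ -0.24898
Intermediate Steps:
v(t) = 33 + t (v(t) = t + 33 = 33 + t)
y(N, s) = s/N (y(N, s) = (2*s)/((2*N)) = (2*s)*(1/(2*N)) = s/N)
v(-108)/y((37 + 97)/(M - 151), -135) = (33 - 108)/((-135*(-148 - 151)/(37 + 97))) = -75/((-135/(134/(-299)))) = -75/((-135/(134*(-1/299)))) = -75/((-135/(-134/299))) = -75/((-135*(-299/134))) = -75/40365/134 = -75*134/40365 = -670/2691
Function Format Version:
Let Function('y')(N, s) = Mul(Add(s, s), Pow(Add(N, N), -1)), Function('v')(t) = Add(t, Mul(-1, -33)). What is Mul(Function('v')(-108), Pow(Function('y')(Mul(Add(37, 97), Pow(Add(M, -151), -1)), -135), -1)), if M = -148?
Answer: Rational(-670, 2691) ≈ -0.24898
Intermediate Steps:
Function('v')(t) = Add(33, t) (Function('v')(t) = Add(t, 33) = Add(33, t))
Function('y')(N, s) = Mul(s, Pow(N, -1)) (Function('y')(N, s) = Mul(Mul(2, s), Pow(Mul(2, N), -1)) = Mul(Mul(2, s), Mul(Rational(1, 2), Pow(N, -1))) = Mul(s, Pow(N, -1)))
Mul(Function('v')(-108), Pow(Function('y')(Mul(Add(37, 97), Pow(Add(M, -151), -1)), -135), -1)) = Mul(Add(33, -108), Pow(Mul(-135, Pow(Mul(Add(37, 97), Pow(Add(-148, -151), -1)), -1)), -1)) = Mul(-75, Pow(Mul(-135, Pow(Mul(134, Pow(-299, -1)), -1)), -1)) = Mul(-75, Pow(Mul(-135, Pow(Mul(134, Rational(-1, 299)), -1)), -1)) = Mul(-75, Pow(Mul(-135, Pow(Rational(-134, 299), -1)), -1)) = Mul(-75, Pow(Mul(-135, Rational(-299, 134)), -1)) = Mul(-75, Pow(Rational(40365, 134), -1)) = Mul(-75, Rational(134, 40365)) = Rational(-670, 2691)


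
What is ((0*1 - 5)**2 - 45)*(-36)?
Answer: 720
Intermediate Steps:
((0*1 - 5)**2 - 45)*(-36) = ((0 - 5)**2 - 45)*(-36) = ((-5)**2 - 45)*(-36) = (25 - 45)*(-36) = -20*(-36) = 720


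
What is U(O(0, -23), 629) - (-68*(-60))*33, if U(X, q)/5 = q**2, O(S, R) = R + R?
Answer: 1843565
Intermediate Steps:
O(S, R) = 2*R
U(X, q) = 5*q**2
U(O(0, -23), 629) - (-68*(-60))*33 = 5*629**2 - (-68*(-60))*33 = 5*395641 - 4080*33 = 1978205 - 1*134640 = 1978205 - 134640 = 1843565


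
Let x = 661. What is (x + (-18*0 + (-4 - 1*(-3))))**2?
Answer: 435600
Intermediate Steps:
(x + (-18*0 + (-4 - 1*(-3))))**2 = (661 + (-18*0 + (-4 - 1*(-3))))**2 = (661 + (0 + (-4 + 3)))**2 = (661 + (0 - 1))**2 = (661 - 1)**2 = 660**2 = 435600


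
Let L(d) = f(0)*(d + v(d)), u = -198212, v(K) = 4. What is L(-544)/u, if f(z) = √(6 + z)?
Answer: 135*√6/49553 ≈ 0.0066733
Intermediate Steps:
L(d) = √6*(4 + d) (L(d) = √(6 + 0)*(d + 4) = √6*(4 + d))
L(-544)/u = (√6*(4 - 544))/(-198212) = (√6*(-540))*(-1/198212) = -540*√6*(-1/198212) = 135*√6/49553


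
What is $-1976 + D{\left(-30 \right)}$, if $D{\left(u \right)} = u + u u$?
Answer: $-1106$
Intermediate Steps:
$D{\left(u \right)} = u + u^{2}$
$-1976 + D{\left(-30 \right)} = -1976 - 30 \left(1 - 30\right) = -1976 - -870 = -1976 + 870 = -1106$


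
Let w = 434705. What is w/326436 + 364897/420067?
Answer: 301720742327/137124991212 ≈ 2.2003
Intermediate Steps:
w/326436 + 364897/420067 = 434705/326436 + 364897/420067 = 301720742327/137124991212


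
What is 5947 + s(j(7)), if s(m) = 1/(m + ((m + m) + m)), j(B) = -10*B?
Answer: 1665159/280 ≈ 5947.0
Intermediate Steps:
s(m) = 1/(4*m) (s(m) = 1/(m + (2*m + m)) = 1/(m + 3*m) = 1/(4*m))
5947 + s(j(7)) = 5947 + 1/(4*((-10*7))) = 5947 + (¼)/(-70) = 5947 + (¼)*(-1/70) = 5947 - 1/280 = 1665159/280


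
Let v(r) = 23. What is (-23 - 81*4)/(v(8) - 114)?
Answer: 347/91 ≈ 3.8132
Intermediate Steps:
(-23 - 81*4)/(v(8) - 114) = (-23 - 81*4)/(23 - 114) = (-23 - 324)/(-91) = -347*(-1/91) = 347/91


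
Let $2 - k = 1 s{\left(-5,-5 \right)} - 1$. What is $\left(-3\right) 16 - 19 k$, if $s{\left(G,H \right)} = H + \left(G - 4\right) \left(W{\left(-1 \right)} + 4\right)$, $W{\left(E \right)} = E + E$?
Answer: $-542$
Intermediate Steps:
$W{\left(E \right)} = 2 E$
$s{\left(G,H \right)} = -8 + H + 2 G$ ($s{\left(G,H \right)} = H + \left(G - 4\right) \left(2 \left(-1\right) + 4\right) = H + \left(-4 + G\right) \left(-2 + 4\right) = H + \left(-4 + G\right) 2 = H + \left(-8 + 2 G\right) = -8 + H + 2 G$)
$k = 26$ ($k = 2 - \left(1 \left(-8 - 5 + 2 \left(-5\right)\right) - 1\right) = 2 - \left(1 \left(-8 - 5 - 10\right) - 1\right) = 2 - \left(1 \left(-23\right) - 1\right) = 2 - \left(-23 - 1\right) = 2 - -24 = 2 + 24 = 26$)
$\left(-3\right) 16 - 19 k = \left(-3\right) 16 - 494 = -48 - 494 = -542$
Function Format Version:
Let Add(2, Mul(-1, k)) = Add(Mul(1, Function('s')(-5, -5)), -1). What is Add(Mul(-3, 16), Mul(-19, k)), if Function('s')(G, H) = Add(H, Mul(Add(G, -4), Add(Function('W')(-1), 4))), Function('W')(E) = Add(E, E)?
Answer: -542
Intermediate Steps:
Function('W')(E) = Mul(2, E)
Function('s')(G, H) = Add(-8, H, Mul(2, G)) (Function('s')(G, H) = Add(H, Mul(Add(G, -4), Add(Mul(2, -1), 4))) = Add(H, Mul(Add(-4, G), Add(-2, 4))) = Add(H, Mul(Add(-4, G), 2)) = Add(H, Add(-8, Mul(2, G))) = Add(-8, H, Mul(2, G)))
k = 26 (k = Add(2, Mul(-1, Add(Mul(1, Add(-8, -5, Mul(2, -5))), -1))) = Add(2, Mul(-1, Add(Mul(1, Add(-8, -5, -10)), -1))) = Add(2, Mul(-1, Add(Mul(1, -23), -1))) = Add(2, Mul(-1, Add(-23, -1))) = Add(2, Mul(-1, -24)) = Add(2, 24) = 26)
Add(Mul(-3, 16), Mul(-19, k)) = Add(Mul(-3, 16), Mul(-19, 26)) = Add(-48, -494) = -542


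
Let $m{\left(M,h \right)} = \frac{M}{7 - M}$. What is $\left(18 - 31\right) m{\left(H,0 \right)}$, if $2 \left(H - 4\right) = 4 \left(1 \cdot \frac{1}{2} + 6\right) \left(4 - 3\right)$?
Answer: $\frac{221}{10} \approx 22.1$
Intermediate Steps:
$H = 17$ ($H = 4 + \frac{4 \left(1 \cdot \frac{1}{2} + 6\right) \left(4 - 3\right)}{2} = 4 + \frac{4 \left(1 \cdot \frac{1}{2} + 6\right) 1}{2} = 4 + \frac{4 \left(\frac{1}{2} + 6\right) 1}{2} = 4 + \frac{4 \cdot \frac{13}{2} \cdot 1}{2} = 4 + \frac{4 \cdot \frac{13}{2}}{2} = 4 + \frac{1}{2} \cdot 26 = 4 + 13 = 17$)
$\left(18 - 31\right) m{\left(H,0 \right)} = \left(18 - 31\right) \left(\left(-1\right) 17 \frac{1}{-7 + 17}\right) = - 13 \left(\left(-1\right) 17 \cdot \frac{1}{10}\right) = \left(-13\right) \left(- \frac{17}{10}\right) = \frac{221}{10}$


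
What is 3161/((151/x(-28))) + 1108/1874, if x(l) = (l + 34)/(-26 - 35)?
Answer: -12668248/8630707 ≈ -1.4678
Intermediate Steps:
x(l) = -34/61 - l/61 (x(l) = (34 + l)/(-61) = (34 + l)*(-1/61) = -34/61 - l/61)
3161/((151/x(-28))) + 1108/1874 = 3161/((151/(-34/61 - 1/61*(-28)))) + 1108/1874 = 3161/((151/(-34/61 + 28/61))) + 1108*(1/1874) = 3161/((151/(-6/61))) + 554/937 = 3161/((151*(-61/6))) + 554/937 = 3161/(-9211/6) + 554/937 = 3161*(-6/9211) + 554/937 = -18966/9211 + 554/937 = -12668248/8630707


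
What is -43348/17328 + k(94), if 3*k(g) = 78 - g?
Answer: -33941/4332 ≈ -7.8349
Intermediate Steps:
k(g) = 26 - g/3 (k(g) = (78 - g)/3 = 26 - g/3)
-43348/17328 + k(94) = -43348/17328 + (26 - ⅓*94) = -43348*1/17328 + (26 - 94/3) = -10837/4332 - 16/3 = -33941/4332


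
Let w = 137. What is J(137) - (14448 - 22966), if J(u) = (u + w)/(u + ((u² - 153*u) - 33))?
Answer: 8892655/1044 ≈ 8517.9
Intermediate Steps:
J(u) = (137 + u)/(-33 + u² - 152*u) (J(u) = (u + 137)/(u + ((u² - 153*u) - 33)) = (137 + u)/(u + (-33 + u² - 153*u)) = (137 + u)/(-33 + u² - 152*u))
J(137) - (14448 - 22966) = (137 + 137)/(-33 + 137² - 152*137) - (14448 - 22966) = 274/(-33 + 18769 - 20824) - 1*(-8518) = 274/(-2088) + 8518 = -1/2088*274 + 8518 = -137/1044 + 8518 = 8892655/1044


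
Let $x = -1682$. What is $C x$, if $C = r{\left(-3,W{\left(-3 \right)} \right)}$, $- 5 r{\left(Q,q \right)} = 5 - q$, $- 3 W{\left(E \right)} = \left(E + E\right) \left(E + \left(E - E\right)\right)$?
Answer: $\frac{18502}{5} \approx 3700.4$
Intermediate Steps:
$W{\left(E \right)} = - \frac{2 E^{2}}{3}$ ($W{\left(E \right)} = - \frac{\left(E + E\right) \left(E + \left(E - E\right)\right)}{3} = - \frac{2 E \left(E + 0\right)}{3} = - \frac{2 E E}{3} = - \frac{2 E^{2}}{3}$)
$r{\left(Q,q \right)} = -1 + \frac{q}{5}$ ($r{\left(Q,q \right)} = - \frac{5 - q}{5} = -1 + \frac{q}{5}$)
$C = - \frac{11}{5}$ ($C = -1 + \frac{\left(- \frac{2}{3}\right) \left(-3\right)^{2}}{5} = -1 + \frac{\left(- \frac{2}{3}\right) 9}{5} = -1 + \frac{1}{5} \left(-6\right) = -1 - \frac{6}{5} = - \frac{11}{5} \approx -2.2$)
$C x = \left(- \frac{11}{5}\right) \left(-1682\right) = \frac{18502}{5}$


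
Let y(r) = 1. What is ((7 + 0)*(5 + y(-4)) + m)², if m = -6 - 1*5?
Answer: 961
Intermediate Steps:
m = -11 (m = -6 - 5 = -11)
((7 + 0)*(5 + y(-4)) + m)² = ((7 + 0)*(5 + 1) - 11)² = (7*6 - 11)² = (42 - 11)² = 31² = 961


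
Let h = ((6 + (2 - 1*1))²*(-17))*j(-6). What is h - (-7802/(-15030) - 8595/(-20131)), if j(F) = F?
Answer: 755976633614/151284465 ≈ 4997.1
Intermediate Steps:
h = 4998 (h = ((6 + (2 - 1*1))²*(-17))*(-6) = ((6 + (2 - 1))²*(-17))*(-6) = ((6 + 1)²*(-17))*(-6) = (7²*(-17))*(-6) = (49*(-17))*(-6) = -833*(-6) = 4998)
h - (-7802/(-15030) - 8595/(-20131)) = 4998 - (-7802/(-15030) - 8595/(-20131)) = 4998 - (-7802*(-1/15030) - 8595*(-1/20131)) = 4998 - (3901/7515 + 8595/20131) = 4998 - 1*143122456/151284465 = 4998 - 143122456/151284465 = 755976633614/151284465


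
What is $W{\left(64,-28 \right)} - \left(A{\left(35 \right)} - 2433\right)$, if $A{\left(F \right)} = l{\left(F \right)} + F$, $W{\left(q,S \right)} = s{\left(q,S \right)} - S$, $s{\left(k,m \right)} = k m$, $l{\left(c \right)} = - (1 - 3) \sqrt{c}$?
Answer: $634 - 2 \sqrt{35} \approx 622.17$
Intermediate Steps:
$l{\left(c \right)} = 2 \sqrt{c}$ ($l{\left(c \right)} = - (1 - 3) \sqrt{c} = \left(-1\right) \left(-2\right) \sqrt{c} = 2 \sqrt{c}$)
$W{\left(q,S \right)} = - S + S q$ ($W{\left(q,S \right)} = q S - S = S q - S = - S + S q$)
$A{\left(F \right)} = F + 2 \sqrt{F}$ ($A{\left(F \right)} = 2 \sqrt{F} + F = F + 2 \sqrt{F}$)
$W{\left(64,-28 \right)} - \left(A{\left(35 \right)} - 2433\right) = - 28 \left(-1 + 64\right) - \left(\left(35 + 2 \sqrt{35}\right) - 2433\right) = \left(-28\right) 63 - \left(-2398 + 2 \sqrt{35}\right) = -1764 + \left(2398 - 2 \sqrt{35}\right) = 634 - 2 \sqrt{35}$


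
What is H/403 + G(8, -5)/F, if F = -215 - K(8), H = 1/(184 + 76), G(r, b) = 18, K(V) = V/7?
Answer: -13200767/158532140 ≈ -0.083269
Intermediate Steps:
K(V) = V/7 (K(V) = V*(⅐) = V/7)
H = 1/260 ≈ 0.0038462
F = -1513/7 (F = -215 - 8/7 = -1513/7 ≈ -216.14)
H/403 + G(8, -5)/F = (1/260)/403 + 18/(-1513/7) = (1/260)*(1/403) + 18*(-7/1513) = 1/104780 - 126/1513 = -13200767/158532140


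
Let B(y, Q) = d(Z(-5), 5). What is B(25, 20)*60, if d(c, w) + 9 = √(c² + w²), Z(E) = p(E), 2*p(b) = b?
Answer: -540 + 150*√5 ≈ -204.59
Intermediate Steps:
p(b) = b/2
Z(E) = E/2
d(c, w) = -9 + √(c² + w²)
B(y, Q) = -9 + 5*√5/2 (B(y, Q) = -9 + √(((½)*(-5))² + 5²) = -9 + √((-5/2)² + 25) = -9 + √(25/4 + 25) = -9 + √(125/4) = -9 + 5*√5/2)
B(25, 20)*60 = (-9 + 5*√5/2)*60 = -540 + 150*√5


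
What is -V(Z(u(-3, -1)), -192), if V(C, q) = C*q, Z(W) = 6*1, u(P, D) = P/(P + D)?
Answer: 1152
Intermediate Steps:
u(P, D) = P/(D + P)
Z(W) = 6
-V(Z(u(-3, -1)), -192) = -6*(-192) = -1*(-1152) = 1152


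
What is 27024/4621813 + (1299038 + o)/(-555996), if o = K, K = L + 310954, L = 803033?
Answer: -1591075011203/367101362964 ≈ -4.3342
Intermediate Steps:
K = 1113987 (K = 803033 + 310954 = 1113987)
o = 1113987
27024/4621813 + (1299038 + o)/(-555996) = 27024/4621813 + (1299038 + 1113987)/(-555996) = 27024*(1/4621813) + 2413025*(-1/555996) = 27024/4621813 - 2413025/555996 = -1591075011203/367101362964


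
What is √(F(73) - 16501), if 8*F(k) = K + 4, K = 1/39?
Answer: I*√401556090/156 ≈ 128.45*I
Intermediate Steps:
K = 1/39 ≈ 0.025641
F(k) = 157/312 (F(k) = (1/39 + 4)/8 = (⅛)*(157/39) = 157/312)
√(F(73) - 16501) = √(157/312 - 16501) = √(-5148155/312) = I*√401556090/156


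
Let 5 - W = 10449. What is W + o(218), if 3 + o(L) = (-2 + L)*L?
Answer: 36641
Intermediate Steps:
W = -10444 (W = 5 - 1*10449 = 5 - 10449 = -10444)
o(L) = -3 + L*(-2 + L) (o(L) = -3 + (-2 + L)*L = -3 + L*(-2 + L))
W + o(218) = -10444 + (-3 + 218**2 - 2*218) = -10444 + (-3 + 47524 - 436) = -10444 + 47085 = 36641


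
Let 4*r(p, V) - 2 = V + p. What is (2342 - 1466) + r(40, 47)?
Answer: 3593/4 ≈ 898.25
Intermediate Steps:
r(p, V) = ½ + V/4 + p/4 (r(p, V) = ½ + (V + p)/4 = ½ + (V/4 + p/4) = ½ + V/4 + p/4)
(2342 - 1466) + r(40, 47) = (2342 - 1466) + (½ + (¼)*47 + (¼)*40) = 876 + (½ + 47/4 + 10) = 876 + 89/4 = 3593/4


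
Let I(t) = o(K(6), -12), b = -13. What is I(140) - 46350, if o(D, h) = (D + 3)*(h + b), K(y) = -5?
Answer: -46300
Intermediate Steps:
o(D, h) = (-13 + h)*(3 + D) (o(D, h) = (D + 3)*(h - 13) = (3 + D)*(-13 + h) = (-13 + h)*(3 + D))
I(t) = 50 (I(t) = -39 - 13*(-5) + 3*(-12) - 5*(-12) = -39 + 65 - 36 + 60 = 50)
I(140) - 46350 = 50 - 46350 = -46300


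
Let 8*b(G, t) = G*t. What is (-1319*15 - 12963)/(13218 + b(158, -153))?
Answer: -43664/13595 ≈ -3.2118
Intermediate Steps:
b(G, t) = G*t/8 (b(G, t) = (G*t)/8 = G*t/8)
(-1319*15 - 12963)/(13218 + b(158, -153)) = (-1319*15 - 12963)/(13218 + (1/8)*158*(-153)) = (-19785 - 12963)/(13218 - 12087/4) = -32748/40785/4 = -32748*4/40785 = -43664/13595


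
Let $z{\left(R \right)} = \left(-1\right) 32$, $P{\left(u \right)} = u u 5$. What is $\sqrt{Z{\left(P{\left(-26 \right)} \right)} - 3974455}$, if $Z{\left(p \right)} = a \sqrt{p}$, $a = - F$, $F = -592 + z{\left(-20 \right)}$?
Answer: $\sqrt{-3974455 + 16224 \sqrt{5}} \approx 1984.5 i$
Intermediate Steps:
$P{\left(u \right)} = 5 u^{2}$ ($P{\left(u \right)} = u^{2} \cdot 5 = 5 u^{2}$)
$z{\left(R \right)} = -32$
$F = -624$ ($F = -592 - 32 = -624$)
$a = 624$ ($a = \left(-1\right) \left(-624\right) = 624$)
$Z{\left(p \right)} = 624 \sqrt{p}$
$\sqrt{Z{\left(P{\left(-26 \right)} \right)} - 3974455} = \sqrt{624 \sqrt{5 \left(-26\right)^{2}} - 3974455} = \sqrt{624 \sqrt{5 \cdot 676} - 3974455} = \sqrt{624 \sqrt{3380} - 3974455} = \sqrt{624 \cdot 26 \sqrt{5} - 3974455} = \sqrt{16224 \sqrt{5} - 3974455} = \sqrt{-3974455 + 16224 \sqrt{5}}$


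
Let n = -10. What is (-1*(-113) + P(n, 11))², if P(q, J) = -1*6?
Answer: 11449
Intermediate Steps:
P(q, J) = -6
(-1*(-113) + P(n, 11))² = (-1*(-113) - 6)² = (113 - 6)² = 107² = 11449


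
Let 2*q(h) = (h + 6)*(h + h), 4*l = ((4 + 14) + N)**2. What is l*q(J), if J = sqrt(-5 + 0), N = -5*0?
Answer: -405 + 486*I*sqrt(5) ≈ -405.0 + 1086.7*I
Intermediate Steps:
N = 0
J = I*sqrt(5) (J = sqrt(-5) = I*sqrt(5) ≈ 2.2361*I)
l = 81 (l = ((4 + 14) + 0)**2/4 = (18 + 0)**2/4 = (1/4)*18**2 = (1/4)*324 = 81)
q(h) = h*(6 + h) (q(h) = ((h + 6)*(h + h))/2 = ((6 + h)*(2*h))/2 = (2*h*(6 + h))/2 = h*(6 + h))
l*q(J) = 81*((I*sqrt(5))*(6 + I*sqrt(5))) = 81*(I*sqrt(5)*(6 + I*sqrt(5))) = 81*I*sqrt(5)*(6 + I*sqrt(5))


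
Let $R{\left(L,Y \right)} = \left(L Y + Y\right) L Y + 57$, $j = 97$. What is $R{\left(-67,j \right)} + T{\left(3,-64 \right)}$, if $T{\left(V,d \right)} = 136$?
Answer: $41606791$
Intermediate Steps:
$R{\left(L,Y \right)} = 57 + L Y \left(Y + L Y\right)$ ($R{\left(L,Y \right)} = \left(Y + L Y\right) L Y + 57 = L \left(Y + L Y\right) Y + 57 = L Y \left(Y + L Y\right) + 57 = 57 + L Y \left(Y + L Y\right)$)
$R{\left(-67,j \right)} + T{\left(3,-64 \right)} = \left(57 - 67 \cdot 97^{2} + \left(-67\right)^{2} \cdot 97^{2}\right) + 136 = \left(57 - 630403 + 4489 \cdot 9409\right) + 136 = \left(57 - 630403 + 42237001\right) + 136 = 41606655 + 136 = 41606791$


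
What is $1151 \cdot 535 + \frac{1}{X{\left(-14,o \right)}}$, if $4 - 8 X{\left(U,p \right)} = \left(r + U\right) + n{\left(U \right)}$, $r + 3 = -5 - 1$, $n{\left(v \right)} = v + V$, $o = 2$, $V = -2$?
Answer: $\frac{26478763}{43} \approx 6.1579 \cdot 10^{5}$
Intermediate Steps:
$n{\left(v \right)} = -2 + v$ ($n{\left(v \right)} = v - 2 = -2 + v$)
$r = -9$ ($r = -3 - 6 = -9$)
$X{\left(U,p \right)} = \frac{15}{8} - \frac{U}{4}$ ($X{\left(U,p \right)} = \frac{1}{2} - \frac{\left(-9 + U\right) + \left(-2 + U\right)}{8} = \frac{1}{2} - \frac{-11 + 2 U}{8} = \frac{1}{2} - \left(- \frac{11}{8} + \frac{U}{4}\right) = \frac{15}{8} - \frac{U}{4}$)
$1151 \cdot 535 + \frac{1}{X{\left(-14,o \right)}} = 1151 \cdot 535 + \frac{1}{\frac{15}{8} - - \frac{7}{2}} = 615785 + \frac{1}{\frac{15}{8} + \frac{7}{2}} = 615785 + \frac{1}{\frac{43}{8}} = 615785 + \frac{8}{43} = \frac{26478763}{43}$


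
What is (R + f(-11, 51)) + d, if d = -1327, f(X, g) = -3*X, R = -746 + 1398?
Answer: -642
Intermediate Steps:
R = 652
(R + f(-11, 51)) + d = (652 - 3*(-11)) - 1327 = (652 + 33) - 1327 = 685 - 1327 = -642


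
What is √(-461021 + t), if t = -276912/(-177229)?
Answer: I*√14480675136951413/177229 ≈ 678.98*I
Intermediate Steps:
t = 276912/177229 (t = -276912*(-1/177229) = 276912/177229 ≈ 1.5625)
√(-461021 + t) = √(-461021 + 276912/177229) = √(-81706013897/177229) = I*√14480675136951413/177229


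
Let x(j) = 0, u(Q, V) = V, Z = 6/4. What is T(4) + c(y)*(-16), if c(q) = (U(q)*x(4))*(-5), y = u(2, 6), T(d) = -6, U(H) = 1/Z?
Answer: -6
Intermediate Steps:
Z = 3/2 (Z = 6*(¼) = 3/2 ≈ 1.5000)
U(H) = ⅔ (U(H) = 1/(3/2) = ⅔)
y = 6
c(q) = 0 (c(q) = ((⅔)*0)*(-5) = 0*(-5) = 0)
T(4) + c(y)*(-16) = -6 + 0*(-16) = -6 + 0 = -6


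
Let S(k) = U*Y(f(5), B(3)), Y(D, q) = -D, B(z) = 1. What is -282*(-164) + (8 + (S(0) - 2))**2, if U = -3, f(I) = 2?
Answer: 46392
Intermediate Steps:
S(k) = 6 (S(k) = -(-3)*2 = -3*(-2) = 6)
-282*(-164) + (8 + (S(0) - 2))**2 = -282*(-164) + (8 + (6 - 2))**2 = 46248 + (8 + 4)**2 = 46248 + 12**2 = 46248 + 144 = 46392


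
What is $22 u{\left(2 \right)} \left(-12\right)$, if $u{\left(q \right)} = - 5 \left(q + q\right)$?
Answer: $5280$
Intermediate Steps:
$u{\left(q \right)} = - 10 q$ ($u{\left(q \right)} = - 5 \cdot 2 q = - 10 q$)
$22 u{\left(2 \right)} \left(-12\right) = 22 \left(\left(-10\right) 2\right) \left(-12\right) = 22 \left(-20\right) \left(-12\right) = \left(-440\right) \left(-12\right) = 5280$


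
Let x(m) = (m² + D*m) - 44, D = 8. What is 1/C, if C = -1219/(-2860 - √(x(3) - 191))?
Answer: 2860/1219 + I*√202/1219 ≈ 2.3462 + 0.011659*I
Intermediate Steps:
x(m) = -44 + m² + 8*m (x(m) = (m² + 8*m) - 44 = -44 + m² + 8*m)
C = -1219/(-2860 - I*√202) (C = -1219/(-2860 - √((-44 + 3² + 8*3) - 191)) = -1219/(-2860 - √((-44 + 9 + 24) - 191)) = -1219/(-2860 - √(-11 - 191)) = -1219/(-2860 - √(-202)) = -1219/(-2860 - I*√202) ≈ 0.42621 - 0.0021181*I)
1/C = 1/(1743170/4089901 - 1219*I*√202/8179802)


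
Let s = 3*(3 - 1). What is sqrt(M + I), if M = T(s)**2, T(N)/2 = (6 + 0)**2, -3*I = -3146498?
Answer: 5*sqrt(379446)/3 ≈ 1026.7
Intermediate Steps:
I = 3146498/3 (I = -1/3*(-3146498) = 3146498/3 ≈ 1.0488e+6)
s = 6 (s = 3*2 = 6)
T(N) = 72 (T(N) = 2*(6 + 0)**2 = 2*6**2 = 2*36 = 72)
M = 5184 (M = 72**2 = 5184)
sqrt(M + I) = sqrt(5184 + 3146498/3) = sqrt(3162050/3) = 5*sqrt(379446)/3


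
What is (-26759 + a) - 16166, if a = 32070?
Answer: -10855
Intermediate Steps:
(-26759 + a) - 16166 = (-26759 + 32070) - 16166 = 5311 - 16166 = -10855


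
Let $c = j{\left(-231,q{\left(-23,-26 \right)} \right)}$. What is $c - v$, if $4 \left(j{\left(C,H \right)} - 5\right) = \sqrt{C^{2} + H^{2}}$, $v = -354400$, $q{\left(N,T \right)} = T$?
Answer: $354405 + \frac{\sqrt{54037}}{4} \approx 3.5446 \cdot 10^{5}$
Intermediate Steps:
$j{\left(C,H \right)} = 5 + \frac{\sqrt{C^{2} + H^{2}}}{4}$
$c = 5 + \frac{\sqrt{54037}}{4}$ ($c = 5 + \frac{\sqrt{\left(-231\right)^{2} + \left(-26\right)^{2}}}{4} = 5 + \frac{\sqrt{53361 + 676}}{4} = 5 + \frac{\sqrt{54037}}{4} \approx 63.115$)
$c - v = \left(5 + \frac{\sqrt{54037}}{4}\right) - -354400 = \left(5 + \frac{\sqrt{54037}}{4}\right) + 354400 = 354405 + \frac{\sqrt{54037}}{4}$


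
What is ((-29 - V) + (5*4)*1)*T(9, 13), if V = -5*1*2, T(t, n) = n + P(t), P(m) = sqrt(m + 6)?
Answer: 13 + sqrt(15) ≈ 16.873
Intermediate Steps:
P(m) = sqrt(6 + m)
T(t, n) = n + sqrt(6 + t)
V = -10 (V = -5*2 = -10)
((-29 - V) + (5*4)*1)*T(9, 13) = ((-29 - 1*(-10)) + (5*4)*1)*(13 + sqrt(6 + 9)) = ((-29 + 10) + 20*1)*(13 + sqrt(15)) = (-19 + 20)*(13 + sqrt(15)) = 1*(13 + sqrt(15)) = 13 + sqrt(15)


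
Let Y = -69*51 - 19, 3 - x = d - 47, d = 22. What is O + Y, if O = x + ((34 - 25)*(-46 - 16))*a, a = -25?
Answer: 10440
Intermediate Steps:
x = 28 (x = 3 - (22 - 47) = 3 - 1*(-25) = 3 + 25 = 28)
O = 13978 (O = 28 + ((34 - 25)*(-46 - 16))*(-25) = 28 + (9*(-62))*(-25) = 28 - 558*(-25) = 28 + 13950 = 13978)
Y = -3538 (Y = -3519 - 19 = -3538)
O + Y = 13978 - 3538 = 10440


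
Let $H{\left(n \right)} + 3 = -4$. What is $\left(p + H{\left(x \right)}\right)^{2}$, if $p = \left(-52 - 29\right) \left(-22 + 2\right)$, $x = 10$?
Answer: $2601769$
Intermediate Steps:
$H{\left(n \right)} = -7$ ($H{\left(n \right)} = -3 - 4 = -7$)
$p = 1620$ ($p = \left(-81\right) \left(-20\right) = 1620$)
$\left(p + H{\left(x \right)}\right)^{2} = \left(1620 - 7\right)^{2} = 1613^{2} = 2601769$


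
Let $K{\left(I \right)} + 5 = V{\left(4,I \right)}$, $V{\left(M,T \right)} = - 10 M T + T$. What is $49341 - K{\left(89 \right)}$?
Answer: $52817$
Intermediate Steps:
$V{\left(M,T \right)} = T - 10 M T$ ($V{\left(M,T \right)} = - 10 M T + T = T - 10 M T$)
$K{\left(I \right)} = -5 - 39 I$ ($K{\left(I \right)} = -5 + I \left(1 - 40\right) = -5 + I \left(-39\right) = -5 - 39 I$)
$49341 - K{\left(89 \right)} = 49341 - \left(-5 - 3471\right) = 49341 - -3476 = 49341 + 3476 = 52817$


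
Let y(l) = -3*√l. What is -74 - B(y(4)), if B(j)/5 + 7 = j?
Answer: -9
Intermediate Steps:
B(j) = -35 + 5*j
-74 - B(y(4)) = -74 - (-35 + 5*(-3*√4)) = -74 - (-35 + 5*(-3*2)) = -74 - (-35 + 5*(-6)) = -74 - (-35 - 30) = -74 - 1*(-65) = -74 + 65 = -9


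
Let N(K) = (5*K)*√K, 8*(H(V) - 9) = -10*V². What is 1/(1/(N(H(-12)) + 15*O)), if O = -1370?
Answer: -20550 - 2565*I*√19 ≈ -20550.0 - 11181.0*I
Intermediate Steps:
H(V) = 9 - 5*V²/4 (H(V) = 9 + (-10*V²)/8 = 9 - 5*V²/4)
N(K) = 5*K^(3/2)
1/(1/(N(H(-12)) + 15*O)) = 1/(1/(5*(9 - 5/4*(-12)²)^(3/2) + 15*(-1370))) = 1/(1/(5*(9 - 5/4*144)^(3/2) - 20550)) = 1/(1/(5*(9 - 180)^(3/2) - 20550)) = 1/(1/(5*(-171)^(3/2) - 20550)) = 1/(1/(5*(-513*I*√19) - 20550)) = 1/(1/(-2565*I*√19 - 20550)) = 1/(1/(-20550 - 2565*I*√19)) = -20550 - 2565*I*√19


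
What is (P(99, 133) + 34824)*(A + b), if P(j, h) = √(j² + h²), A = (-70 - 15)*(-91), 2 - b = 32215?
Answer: -852421872 - 24478*√27490 ≈ -8.5648e+8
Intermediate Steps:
b = -32213 (b = 2 - 1*32215 = 2 - 32215 = -32213)
A = 7735 (A = -85*(-91) = 7735)
P(j, h) = √(h² + j²)
(P(99, 133) + 34824)*(A + b) = (√(133² + 99²) + 34824)*(7735 - 32213) = (√(17689 + 9801) + 34824)*(-24478) = (√27490 + 34824)*(-24478) = (34824 + √27490)*(-24478) = -852421872 - 24478*√27490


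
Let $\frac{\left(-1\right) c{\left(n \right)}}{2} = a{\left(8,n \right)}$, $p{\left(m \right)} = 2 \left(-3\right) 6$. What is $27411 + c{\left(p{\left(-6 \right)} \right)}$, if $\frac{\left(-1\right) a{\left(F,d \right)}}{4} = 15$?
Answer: $27531$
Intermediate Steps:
$p{\left(m \right)} = -36$ ($p{\left(m \right)} = \left(-6\right) 6 = -36$)
$a{\left(F,d \right)} = -60$ ($a{\left(F,d \right)} = \left(-4\right) 15 = -60$)
$c{\left(n \right)} = 120$ ($c{\left(n \right)} = \left(-2\right) \left(-60\right) = 120$)
$27411 + c{\left(p{\left(-6 \right)} \right)} = 27411 + 120 = 27531$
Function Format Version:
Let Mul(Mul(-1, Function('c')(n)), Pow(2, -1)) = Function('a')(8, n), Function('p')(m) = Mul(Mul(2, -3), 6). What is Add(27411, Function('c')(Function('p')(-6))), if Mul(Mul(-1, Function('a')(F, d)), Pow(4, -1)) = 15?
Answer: 27531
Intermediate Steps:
Function('p')(m) = -36 (Function('p')(m) = Mul(-6, 6) = -36)
Function('a')(F, d) = -60 (Function('a')(F, d) = Mul(-4, 15) = -60)
Function('c')(n) = 120 (Function('c')(n) = Mul(-2, -60) = 120)
Add(27411, Function('c')(Function('p')(-6))) = Add(27411, 120) = 27531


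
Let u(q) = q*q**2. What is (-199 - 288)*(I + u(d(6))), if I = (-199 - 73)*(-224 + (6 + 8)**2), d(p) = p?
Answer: -3814184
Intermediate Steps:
u(q) = q**3
I = 7616 (I = -272*(-224 + 14**2) = -272*(-224 + 196) = -272*(-28) = 7616)
(-199 - 288)*(I + u(d(6))) = (-199 - 288)*(7616 + 6**3) = -487*(7616 + 216) = -487*7832 = -3814184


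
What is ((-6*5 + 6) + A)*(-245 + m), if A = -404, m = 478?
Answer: -99724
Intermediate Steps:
((-6*5 + 6) + A)*(-245 + m) = ((-6*5 + 6) - 404)*(-245 + 478) = ((-30 + 6) - 404)*233 = (-24 - 404)*233 = -428*233 = -99724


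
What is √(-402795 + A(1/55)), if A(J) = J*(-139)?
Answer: 2*I*√304615630/55 ≈ 634.66*I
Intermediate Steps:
A(J) = -139*J
√(-402795 + A(1/55)) = √(-402795 - 139/55) = √(-22153864/55) = 2*I*√304615630/55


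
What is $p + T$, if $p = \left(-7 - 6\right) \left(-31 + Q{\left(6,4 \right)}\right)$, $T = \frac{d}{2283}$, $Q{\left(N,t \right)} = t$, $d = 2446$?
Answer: $\frac{803779}{2283} \approx 352.07$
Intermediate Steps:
$T = \frac{2446}{2283} \approx 1.0714$
$p = 351$ ($p = \left(-7 - 6\right) \left(-31 + 4\right) = \left(-13\right) \left(-27\right) = 351$)
$p + T = 351 + \frac{2446}{2283} = \frac{803779}{2283}$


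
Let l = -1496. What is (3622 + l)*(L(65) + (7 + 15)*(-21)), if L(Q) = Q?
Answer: -844022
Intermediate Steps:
(3622 + l)*(L(65) + (7 + 15)*(-21)) = (3622 - 1496)*(65 + (7 + 15)*(-21)) = 2126*(65 + 22*(-21)) = 2126*(65 - 462) = 2126*(-397) = -844022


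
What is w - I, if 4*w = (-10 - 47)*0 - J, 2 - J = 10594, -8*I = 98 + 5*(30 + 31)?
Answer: 21587/8 ≈ 2698.4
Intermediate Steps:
I = -403/8 (I = -(98 + 5*(30 + 31))/8 = -(98 + 5*61)/8 = -(98 + 305)/8 = -1/8*403 = -403/8 ≈ -50.375)
J = -10592 (J = 2 - 1*10594 = 2 - 10594 = -10592)
w = 2648 (w = ((-10 - 47)*0 - 1*(-10592))/4 = (-57*0 + 10592)/4 = (0 + 10592)/4 = (1/4)*10592 = 2648)
w - I = 2648 - 1*(-403/8) = 2648 + 403/8 = 21587/8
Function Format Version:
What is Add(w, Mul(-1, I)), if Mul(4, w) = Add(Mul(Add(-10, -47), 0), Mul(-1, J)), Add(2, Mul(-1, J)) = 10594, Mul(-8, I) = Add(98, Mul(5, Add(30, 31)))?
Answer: Rational(21587, 8) ≈ 2698.4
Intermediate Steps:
I = Rational(-403, 8) (I = Mul(Rational(-1, 8), Add(98, Mul(5, Add(30, 31)))) = Mul(Rational(-1, 8), Add(98, Mul(5, 61))) = Mul(Rational(-1, 8), Add(98, 305)) = Mul(Rational(-1, 8), 403) = Rational(-403, 8) ≈ -50.375)
J = -10592 (J = Add(2, Mul(-1, 10594)) = Add(2, -10594) = -10592)
w = 2648 (w = Mul(Rational(1, 4), Add(Mul(Add(-10, -47), 0), Mul(-1, -10592))) = Mul(Rational(1, 4), Add(Mul(-57, 0), 10592)) = Mul(Rational(1, 4), Add(0, 10592)) = Mul(Rational(1, 4), 10592) = 2648)
Add(w, Mul(-1, I)) = Add(2648, Mul(-1, Rational(-403, 8))) = Add(2648, Rational(403, 8)) = Rational(21587, 8)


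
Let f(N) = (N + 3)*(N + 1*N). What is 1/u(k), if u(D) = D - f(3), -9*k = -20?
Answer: -9/304 ≈ -0.029605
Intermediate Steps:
k = 20/9 (k = -⅑*(-20) = 20/9 ≈ 2.2222)
f(N) = 2*N*(3 + N) (f(N) = (3 + N)*(N + N) = (3 + N)*(2*N) = 2*N*(3 + N))
u(D) = -36 + D (u(D) = D - 2*3*(3 + 3) = D - 2*3*6 = D - 1*36 = D - 36 = -36 + D)
1/u(k) = 1/(-36 + 20/9) = 1/(-304/9) = -9/304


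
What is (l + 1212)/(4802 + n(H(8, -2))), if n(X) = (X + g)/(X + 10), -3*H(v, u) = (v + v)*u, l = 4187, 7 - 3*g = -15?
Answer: 167369/148889 ≈ 1.1241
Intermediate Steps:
g = 22/3 (g = 7/3 - 1/3*(-15) = 7/3 + 5 = 22/3 ≈ 7.3333)
H(v, u) = -2*u*v/3 (H(v, u) = -(v + v)*u/3 = -2*v*u/3 = -2*u*v/3)
n(X) = (22/3 + X)/(10 + X) (n(X) = (X + 22/3)/(X + 10) = (22/3 + X)/(10 + X))
(l + 1212)/(4802 + n(H(8, -2))) = (4187 + 1212)/(4802 + (22/3 - 2/3*(-2)*8)/(10 - 2/3*(-2)*8)) = 5399/(4802 + (22/3 + 32/3)/(10 + 32/3)) = 5399/(4802 + 18/(62/3)) = 5399/(4802 + (3/62)*18) = 5399/(4802 + 27/31) = 5399/(148889/31) = 5399*(31/148889) = 167369/148889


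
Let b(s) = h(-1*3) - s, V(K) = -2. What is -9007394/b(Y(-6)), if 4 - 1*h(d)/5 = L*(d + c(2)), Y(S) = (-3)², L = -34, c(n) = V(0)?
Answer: 9007394/839 ≈ 10736.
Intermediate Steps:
c(n) = -2
Y(S) = 9
h(d) = -320 + 170*d (h(d) = 20 - (-170)*(d - 2) = 20 - (-170)*(-2 + d) = 20 - 5*(68 - 34*d) = 20 + (-340 + 170*d) = -320 + 170*d)
b(s) = -830 - s (b(s) = (-320 + 170*(-1*3)) - s = (-320 + 170*(-3)) - s = (-320 - 510) - s = -830 - s)
-9007394/b(Y(-6)) = -9007394/(-830 - 1*9) = -9007394/(-830 - 9) = -9007394/(-839) = -9007394*(-1/839) = 9007394/839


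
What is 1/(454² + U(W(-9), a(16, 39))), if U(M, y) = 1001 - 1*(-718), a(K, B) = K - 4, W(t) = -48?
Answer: 1/207835 ≈ 4.8115e-6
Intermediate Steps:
a(K, B) = -4 + K
U(M, y) = 1719 (U(M, y) = 1001 + 718 = 1719)
1/(454² + U(W(-9), a(16, 39))) = 1/(454² + 1719) = 1/(206116 + 1719) = 1/207835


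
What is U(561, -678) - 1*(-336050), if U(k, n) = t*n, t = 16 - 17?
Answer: 336728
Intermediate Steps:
t = -1
U(k, n) = -n
U(561, -678) - 1*(-336050) = -1*(-678) - 1*(-336050) = 678 + 336050 = 336728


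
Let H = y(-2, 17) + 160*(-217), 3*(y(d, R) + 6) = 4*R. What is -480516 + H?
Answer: -1545658/3 ≈ -5.1522e+5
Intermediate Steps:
y(d, R) = -6 + 4*R/3 (y(d, R) = -6 + (4*R)/3 = -6 + 4*R/3)
H = -104110/3 (H = (-6 + (4/3)*17) + 160*(-217) = (-6 + 68/3) - 34720 = 50/3 - 34720 = -104110/3 ≈ -34703.)
-480516 + H = -480516 - 104110/3 = -1545658/3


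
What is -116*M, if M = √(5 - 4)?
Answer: -116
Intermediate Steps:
M = 1 (M = √1 = 1)
-116*M = -116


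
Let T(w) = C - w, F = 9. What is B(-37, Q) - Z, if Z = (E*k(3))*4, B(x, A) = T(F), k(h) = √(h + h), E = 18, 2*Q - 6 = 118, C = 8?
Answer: -1 - 72*√6 ≈ -177.36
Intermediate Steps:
Q = 62 (Q = 3 + (½)*118 = 3 + 59 = 62)
k(h) = √2*√h (k(h) = √(2*h) = √2*√h)
T(w) = 8 - w
B(x, A) = -1 (B(x, A) = 8 - 1*9 = 8 - 9 = -1)
Z = 72*√6 (Z = (18*(√2*√3))*4 = (18*√6)*4 = 72*√6 ≈ 176.36)
B(-37, Q) - Z = -1 - 72*√6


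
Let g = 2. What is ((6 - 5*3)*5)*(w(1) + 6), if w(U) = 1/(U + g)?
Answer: -285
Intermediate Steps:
w(U) = 1/(2 + U) (w(U) = 1/(U + 2) = 1/(2 + U))
((6 - 5*3)*5)*(w(1) + 6) = ((6 - 5*3)*5)*(1/(2 + 1) + 6) = ((6 - 15)*5)*(1/3 + 6) = (-9*5)*(⅓ + 6) = -45*19/3 = -285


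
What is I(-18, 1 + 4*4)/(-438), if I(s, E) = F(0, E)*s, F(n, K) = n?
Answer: 0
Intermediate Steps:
I(s, E) = 0 (I(s, E) = 0*s = 0)
I(-18, 1 + 4*4)/(-438) = 0/(-438) = 0*(-1/438) = 0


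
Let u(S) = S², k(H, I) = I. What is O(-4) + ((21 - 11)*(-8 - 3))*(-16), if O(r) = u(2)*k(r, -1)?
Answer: 1756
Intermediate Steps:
O(r) = -4 (O(r) = 2²*(-1) = 4*(-1) = -4)
O(-4) + ((21 - 11)*(-8 - 3))*(-16) = -4 + ((21 - 11)*(-8 - 3))*(-16) = -4 + (10*(-11))*(-16) = -4 - 110*(-16) = -4 + 1760 = 1756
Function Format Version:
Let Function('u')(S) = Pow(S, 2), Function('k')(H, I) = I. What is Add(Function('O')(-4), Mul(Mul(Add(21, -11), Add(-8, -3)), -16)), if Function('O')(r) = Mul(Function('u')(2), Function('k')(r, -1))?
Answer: 1756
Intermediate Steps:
Function('O')(r) = -4 (Function('O')(r) = Mul(Pow(2, 2), -1) = Mul(4, -1) = -4)
Add(Function('O')(-4), Mul(Mul(Add(21, -11), Add(-8, -3)), -16)) = Add(-4, Mul(Mul(Add(21, -11), Add(-8, -3)), -16)) = Add(-4, Mul(Mul(10, -11), -16)) = Add(-4, Mul(-110, -16)) = Add(-4, 1760) = 1756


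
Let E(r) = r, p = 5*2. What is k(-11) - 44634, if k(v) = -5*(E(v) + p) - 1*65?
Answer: -44694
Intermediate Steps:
p = 10
k(v) = -115 - 5*v (k(v) = -5*(v + 10) - 1*65 = -5*(10 + v) - 65 = (-50 - 5*v) - 65 = -115 - 5*v)
k(-11) - 44634 = (-115 - 5*(-11)) - 44634 = (-115 + 55) - 44634 = -60 - 44634 = -44694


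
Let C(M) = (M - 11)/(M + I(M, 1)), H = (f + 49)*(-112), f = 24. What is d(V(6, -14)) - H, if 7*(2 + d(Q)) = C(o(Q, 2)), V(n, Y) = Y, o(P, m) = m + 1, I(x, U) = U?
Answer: 57216/7 ≈ 8173.7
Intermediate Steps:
o(P, m) = 1 + m
H = -8176 (H = (24 + 49)*(-112) = 73*(-112) = -8176)
C(M) = (-11 + M)/(1 + M) (C(M) = (M - 11)/(M + 1) = (-11 + M)/(1 + M))
d(Q) = -16/7 (d(Q) = -2 + ((-11 + (1 + 2))/(1 + (1 + 2)))/7 = -2 + ((-11 + 3)/(1 + 3))/7 = -2 + (-8/4)/7 = -2 + ((¼)*(-8))/7 = -2 + (⅐)*(-2) = -2 - 2/7 = -16/7)
d(V(6, -14)) - H = -16/7 - 1*(-8176) = -16/7 + 8176 = 57216/7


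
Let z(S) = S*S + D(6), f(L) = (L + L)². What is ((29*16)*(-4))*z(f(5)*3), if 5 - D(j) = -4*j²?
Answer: -167316544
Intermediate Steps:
D(j) = 5 + 4*j² (D(j) = 5 - (-4)*j² = 5 + 4*j²)
f(L) = 4*L² (f(L) = (2*L)² = 4*L²)
z(S) = 149 + S² (z(S) = S*S + (5 + 4*6²) = S² + (5 + 4*36) = S² + (5 + 144) = S² + 149 = 149 + S²)
((29*16)*(-4))*z(f(5)*3) = ((29*16)*(-4))*(149 + ((4*5²)*3)²) = (464*(-4))*(149 + ((4*25)*3)²) = -1856*(149 + (100*3)²) = -1856*(149 + 300²) = -1856*(149 + 90000) = -1856*90149 = -167316544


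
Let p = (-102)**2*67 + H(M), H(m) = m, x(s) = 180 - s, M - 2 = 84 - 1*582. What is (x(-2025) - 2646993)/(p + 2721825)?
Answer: -2644788/3418397 ≈ -0.77369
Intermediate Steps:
M = -496 (M = 2 + (84 - 1*582) = 2 + (84 - 582) = 2 - 498 = -496)
p = 696572 (p = (-102)**2*67 - 496 = 10404*67 - 496 = 697068 - 496 = 696572)
(x(-2025) - 2646993)/(p + 2721825) = ((180 - 1*(-2025)) - 2646993)/(696572 + 2721825) = ((180 + 2025) - 2646993)/3418397 = (2205 - 2646993)*(1/3418397) = -2644788*1/3418397 = -2644788/3418397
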